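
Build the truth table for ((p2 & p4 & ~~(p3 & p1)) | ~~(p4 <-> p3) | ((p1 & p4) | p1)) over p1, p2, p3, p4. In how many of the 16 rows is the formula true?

  p1     p2     p3     p4      (p3 & p1)  ~(p3 & p1)  ~~(p3 & p1)  (p2 & p4 & ~~(p3 & p1))  (p4 <-> p3)  ~(p4 <-> p3)  ~~(p4 <-> p3)  (p1 & p4)  ((p1 & p4) | p1)    φ  
False  False  False  False       False       True        False              False               True        False           True        False         False         True
False  False  False   True       False       True        False              False              False         True          False        False         False        False
False  False   True  False       False       True        False              False              False         True          False        False         False        False
False  False   True   True       False       True        False              False               True        False           True        False         False         True
False   True  False  False       False       True        False              False               True        False           True        False         False         True
False   True  False   True       False       True        False              False              False         True          False        False         False        False
False   True   True  False       False       True        False              False              False         True          False        False         False        False
False   True   True   True       False       True        False              False               True        False           True        False         False         True
 True  False  False  False       False       True        False              False               True        False           True        False          True         True
 True  False  False   True       False       True        False              False              False         True          False         True          True         True
 True  False   True  False        True      False         True              False              False         True          False        False          True         True
 True  False   True   True        True      False         True              False               True        False           True         True          True         True
 True   True  False  False       False       True        False              False               True        False           True        False          True         True
 True   True  False   True       False       True        False              False              False         True          False         True          True         True
 True   True   True  False        True      False         True              False              False         True          False        False          True         True
 True   True   True   True        True      False         True               True               True        False           True         True          True         True
The formula is true on 12 of the 16 rows.

12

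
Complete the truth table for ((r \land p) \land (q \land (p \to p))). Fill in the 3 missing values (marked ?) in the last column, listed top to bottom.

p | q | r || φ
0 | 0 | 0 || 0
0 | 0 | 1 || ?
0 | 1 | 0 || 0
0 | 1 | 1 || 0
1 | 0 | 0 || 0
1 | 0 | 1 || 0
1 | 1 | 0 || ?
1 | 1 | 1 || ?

Row p=0, q=0, r=1: (r \land p) = 0, (q \land (p \to p)) = 0, so the formula = 0.
Row p=1, q=1, r=0: (r \land p) = 0, (q \land (p \to p)) = 1, so the formula = 0.
Row p=1, q=1, r=1: (r \land p) = 1, (q \land (p \to p)) = 1, so the formula = 1.

0, 0, 1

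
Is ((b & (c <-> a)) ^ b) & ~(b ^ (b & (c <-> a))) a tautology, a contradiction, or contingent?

a | b | c || φ
F | F | F || F
F | F | T || F
F | T | F || F
F | T | T || F
T | F | F || F
T | F | T || F
T | T | F || F
T | T | T || F
Every row is F, so the formula is a contradiction.

contradiction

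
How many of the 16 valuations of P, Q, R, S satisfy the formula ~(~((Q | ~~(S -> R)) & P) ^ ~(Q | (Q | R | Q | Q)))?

9

P | Q | R | S || φ
0 | 0 | 0 | 0 || 1
0 | 0 | 0 | 1 || 1
0 | 0 | 1 | 0 || 0
0 | 0 | 1 | 1 || 0
0 | 1 | 0 | 0 || 0
0 | 1 | 0 | 1 || 0
0 | 1 | 1 | 0 || 0
0 | 1 | 1 | 1 || 0
1 | 0 | 0 | 0 || 0
1 | 0 | 0 | 1 || 1
1 | 0 | 1 | 0 || 1
1 | 0 | 1 | 1 || 1
1 | 1 | 0 | 0 || 1
1 | 1 | 0 | 1 || 1
1 | 1 | 1 | 0 || 1
1 | 1 | 1 | 1 || 1
The formula is true on 9 of the 16 rows.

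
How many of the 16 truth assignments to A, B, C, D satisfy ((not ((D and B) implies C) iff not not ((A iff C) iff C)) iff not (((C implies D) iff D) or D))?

A | B | C | D | (D and B) | ((D and B) implies C) | not ((D and B) implies C) | (A iff C) | ((A iff C) iff C) | not ((A iff C) iff C) | not not ((A iff C) iff C) | (C implies D) | ((C implies D) iff D) | (((C implies D) iff D) or D) | φ
- | - | - | - | --------- | --------------------- | ------------------------- | --------- | ----------------- | --------------------- | ------------------------- | ------------- | --------------------- | ---------------------------- | -
T | T | T | T |     T     |           T           |             F             |     T     |         T         |           F           |             T             |       T       |           T           |              T               | T
T | T | T | F |     F     |           T           |             F             |     T     |         T         |           F           |             T             |       F       |           T           |              T               | T
T | T | F | T |     T     |           F           |             T             |     F     |         T         |           F           |             T             |       T       |           T           |              T               | F
T | T | F | F |     F     |           T           |             F             |     F     |         T         |           F           |             T             |       T       |           F           |              F               | F
T | F | T | T |     F     |           T           |             F             |     T     |         T         |           F           |             T             |       T       |           T           |              T               | T
T | F | T | F |     F     |           T           |             F             |     T     |         T         |           F           |             T             |       F       |           T           |              T               | T
T | F | F | T |     F     |           T           |             F             |     F     |         T         |           F           |             T             |       T       |           T           |              T               | T
T | F | F | F |     F     |           T           |             F             |     F     |         T         |           F           |             T             |       T       |           F           |              F               | F
F | T | T | T |     T     |           T           |             F             |     F     |         F         |           T           |             F             |       T       |           T           |              T               | F
F | T | T | F |     F     |           T           |             F             |     F     |         F         |           T           |             F             |       F       |           T           |              T               | F
F | T | F | T |     T     |           F           |             T             |     T     |         F         |           T           |             F             |       T       |           T           |              T               | T
F | T | F | F |     F     |           T           |             F             |     T     |         F         |           T           |             F             |       T       |           F           |              F               | T
F | F | T | T |     F     |           T           |             F             |     F     |         F         |           T           |             F             |       T       |           T           |              T               | F
F | F | T | F |     F     |           T           |             F             |     F     |         F         |           T           |             F             |       F       |           T           |              T               | F
F | F | F | T |     F     |           T           |             F             |     T     |         F         |           T           |             F             |       T       |           T           |              T               | F
F | F | F | F |     F     |           T           |             F             |     T     |         F         |           T           |             F             |       T       |           F           |              F               | T
The formula is true on 8 of the 16 rows.

8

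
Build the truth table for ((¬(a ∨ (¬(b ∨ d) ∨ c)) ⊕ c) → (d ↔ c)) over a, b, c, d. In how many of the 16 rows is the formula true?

10

a | b | c | d | (b ∨ d) | ¬(b ∨ d) | (¬(b ∨ d) ∨ c) | (a ∨ (¬(b ∨ d) ∨ c)) | ¬(a ∨ (¬(b ∨ d) ∨ c)) | (¬(a ∨ (¬(b ∨ d) ∨ c)) ⊕ c) | (d ↔ c) | φ
- | - | - | - | ------- | -------- | -------------- | -------------------- | --------------------- | --------------------------- | ------- | -
T | T | T | T |    T    |    F     |       T        |          T           |           F           |              T              |    T    | T
T | T | T | F |    T    |    F     |       T        |          T           |           F           |              T              |    F    | F
T | T | F | T |    T    |    F     |       F        |          T           |           F           |              F              |    F    | T
T | T | F | F |    T    |    F     |       F        |          T           |           F           |              F              |    T    | T
T | F | T | T |    T    |    F     |       T        |          T           |           F           |              T              |    T    | T
T | F | T | F |    F    |    T     |       T        |          T           |           F           |              T              |    F    | F
T | F | F | T |    T    |    F     |       F        |          T           |           F           |              F              |    F    | T
T | F | F | F |    F    |    T     |       T        |          T           |           F           |              F              |    T    | T
F | T | T | T |    T    |    F     |       T        |          T           |           F           |              T              |    T    | T
F | T | T | F |    T    |    F     |       T        |          T           |           F           |              T              |    F    | F
F | T | F | T |    T    |    F     |       F        |          F           |           T           |              T              |    F    | F
F | T | F | F |    T    |    F     |       F        |          F           |           T           |              T              |    T    | T
F | F | T | T |    T    |    F     |       T        |          T           |           F           |              T              |    T    | T
F | F | T | F |    F    |    T     |       T        |          T           |           F           |              T              |    F    | F
F | F | F | T |    T    |    F     |       F        |          F           |           T           |              T              |    F    | F
F | F | F | F |    F    |    T     |       T        |          T           |           F           |              F              |    T    | T
The formula is true on 10 of the 16 rows.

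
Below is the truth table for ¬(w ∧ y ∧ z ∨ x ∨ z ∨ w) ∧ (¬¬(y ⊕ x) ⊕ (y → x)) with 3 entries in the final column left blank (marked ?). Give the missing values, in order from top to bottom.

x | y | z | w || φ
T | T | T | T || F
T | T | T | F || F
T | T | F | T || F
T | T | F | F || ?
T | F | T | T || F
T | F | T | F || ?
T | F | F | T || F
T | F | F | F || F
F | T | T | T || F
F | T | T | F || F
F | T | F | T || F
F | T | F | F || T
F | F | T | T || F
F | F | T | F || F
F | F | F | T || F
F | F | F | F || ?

Row x=T, y=T, z=F, w=F: ¬(w ∧ y ∧ z ∨ x ∨ z ∨ w) = F, (¬¬(y ⊕ x) ⊕ (y → x)) = T, so the formula = F.
Row x=T, y=F, z=T, w=F: ¬(w ∧ y ∧ z ∨ x ∨ z ∨ w) = F, (¬¬(y ⊕ x) ⊕ (y → x)) = F, so the formula = F.
Row x=F, y=F, z=F, w=F: ¬(w ∧ y ∧ z ∨ x ∨ z ∨ w) = T, (¬¬(y ⊕ x) ⊕ (y → x)) = T, so the formula = T.

F, F, T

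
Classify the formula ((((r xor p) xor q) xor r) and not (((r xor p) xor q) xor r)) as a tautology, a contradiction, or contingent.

contradiction

p  q  r  |  (r xor p)  ((r xor p) xor q)  (((r xor p) xor q) xor r)  φ
F  F  F  |      F              F                      F              F
F  F  T  |      T              T                      F              F
F  T  F  |      F              T                      T              F
F  T  T  |      T              F                      T              F
T  F  F  |      T              T                      T              F
T  F  T  |      F              F                      T              F
T  T  F  |      T              F                      F              F
T  T  T  |      F              T                      F              F
Every row is F, so the formula is a contradiction.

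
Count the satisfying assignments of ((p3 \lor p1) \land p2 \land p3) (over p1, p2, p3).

2

p1 | p2 | p3 || φ
0  | 0  | 0  || 0
0  | 0  | 1  || 0
0  | 1  | 0  || 0
0  | 1  | 1  || 1
1  | 0  | 0  || 0
1  | 0  | 1  || 0
1  | 1  | 0  || 0
1  | 1  | 1  || 1
The formula is true on 2 of the 8 rows.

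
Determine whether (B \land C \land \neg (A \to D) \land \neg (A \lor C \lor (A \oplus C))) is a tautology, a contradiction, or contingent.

contradiction

A  B  C  D  |  (A \to D)  \neg (A \to D)  (A \oplus C)  (A \lor C \lor (A \oplus C))  φ
0  0  0  0  |      1            0              0                     0                0
0  0  0  1  |      1            0              0                     0                0
0  0  1  0  |      1            0              1                     1                0
0  0  1  1  |      1            0              1                     1                0
0  1  0  0  |      1            0              0                     0                0
0  1  0  1  |      1            0              0                     0                0
0  1  1  0  |      1            0              1                     1                0
0  1  1  1  |      1            0              1                     1                0
1  0  0  0  |      0            1              1                     1                0
1  0  0  1  |      1            0              1                     1                0
1  0  1  0  |      0            1              0                     1                0
1  0  1  1  |      1            0              0                     1                0
1  1  0  0  |      0            1              1                     1                0
1  1  0  1  |      1            0              1                     1                0
1  1  1  0  |      0            1              0                     1                0
1  1  1  1  |      1            0              0                     1                0
Every row is 0, so the formula is a contradiction.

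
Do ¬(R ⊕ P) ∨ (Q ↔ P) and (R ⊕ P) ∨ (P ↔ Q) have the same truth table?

not equivalent

P  Q  R  |  φ  ψ
F  F  F  |  T  T
F  F  T  |  T  T
F  T  F  |  T  F
F  T  T  |  F  T
T  F  F  |  F  T
T  F  T  |  T  F
T  T  F  |  T  T
T  T  T  |  T  T
The columns differ at P=F, Q=T, R=F (φ=T, ψ=F), so they are not equivalent.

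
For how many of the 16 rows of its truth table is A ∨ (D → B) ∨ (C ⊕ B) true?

15

A  B  C  D  |  ((A ∨ (D → B)) ∨ (C ⊕ B))
0  0  0  0  |              1            
0  0  0  1  |              0            
0  0  1  0  |              1            
0  0  1  1  |              1            
0  1  0  0  |              1            
0  1  0  1  |              1            
0  1  1  0  |              1            
0  1  1  1  |              1            
1  0  0  0  |              1            
1  0  0  1  |              1            
1  0  1  0  |              1            
1  0  1  1  |              1            
1  1  0  0  |              1            
1  1  0  1  |              1            
1  1  1  0  |              1            
1  1  1  1  |              1            
The formula is true on 15 of the 16 rows.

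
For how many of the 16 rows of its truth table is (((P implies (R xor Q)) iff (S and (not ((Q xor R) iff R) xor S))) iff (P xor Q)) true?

P | Q | R | S | φ
- | - | - | - | -
0 | 0 | 0 | 0 | 1
0 | 0 | 0 | 1 | 0
0 | 0 | 1 | 0 | 1
0 | 0 | 1 | 1 | 0
0 | 1 | 0 | 0 | 0
0 | 1 | 0 | 1 | 0
0 | 1 | 1 | 0 | 0
0 | 1 | 1 | 1 | 0
1 | 0 | 0 | 0 | 1
1 | 0 | 0 | 1 | 0
1 | 0 | 1 | 0 | 0
1 | 0 | 1 | 1 | 1
1 | 1 | 0 | 0 | 1
1 | 1 | 0 | 1 | 1
1 | 1 | 1 | 0 | 0
1 | 1 | 1 | 1 | 0
The formula is true on 6 of the 16 rows.

6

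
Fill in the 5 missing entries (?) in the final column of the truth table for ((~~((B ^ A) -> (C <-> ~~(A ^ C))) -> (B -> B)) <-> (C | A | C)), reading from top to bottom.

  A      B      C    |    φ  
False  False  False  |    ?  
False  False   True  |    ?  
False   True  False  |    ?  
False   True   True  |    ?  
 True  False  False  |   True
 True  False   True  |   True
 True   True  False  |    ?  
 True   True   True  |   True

False, True, False, True, True

Row A=False, B=False, C=False: (~~((B ^ A) -> (C <-> ~~(A ^ C))) -> (B -> B)) = True, (C | A | C) = False, so the formula = False.
Row A=False, B=False, C=True: (~~((B ^ A) -> (C <-> ~~(A ^ C))) -> (B -> B)) = True, (C | A | C) = True, so the formula = True.
Row A=False, B=True, C=False: (~~((B ^ A) -> (C <-> ~~(A ^ C))) -> (B -> B)) = True, (C | A | C) = False, so the formula = False.
Row A=False, B=True, C=True: (~~((B ^ A) -> (C <-> ~~(A ^ C))) -> (B -> B)) = True, (C | A | C) = True, so the formula = True.
Row A=True, B=True, C=False: (~~((B ^ A) -> (C <-> ~~(A ^ C))) -> (B -> B)) = True, (C | A | C) = True, so the formula = True.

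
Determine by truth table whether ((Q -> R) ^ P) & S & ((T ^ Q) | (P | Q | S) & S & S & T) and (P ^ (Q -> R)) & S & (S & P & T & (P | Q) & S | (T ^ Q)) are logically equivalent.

not equivalent

P  Q  R  S  T  |  φ  ψ
F  F  F  F  F  |  F  F
F  F  F  F  T  |  F  F
F  F  F  T  F  |  F  F
F  F  F  T  T  |  T  T
F  F  T  F  F  |  F  F
F  F  T  F  T  |  F  F
F  F  T  T  F  |  F  F
F  F  T  T  T  |  T  T
F  T  F  F  F  |  F  F
F  T  F  F  T  |  F  F
F  T  F  T  F  |  F  F
F  T  F  T  T  |  F  F
F  T  T  F  F  |  F  F
F  T  T  F  T  |  F  F
F  T  T  T  F  |  T  T
F  T  T  T  T  |  T  F
T  F  F  F  F  |  F  F
T  F  F  F  T  |  F  F
T  F  F  T  F  |  F  F
T  F  F  T  T  |  F  F
T  F  T  F  F  |  F  F
T  F  T  F  T  |  F  F
T  F  T  T  F  |  F  F
T  F  T  T  T  |  F  F
T  T  F  F  F  |  F  F
T  T  F  F  T  |  F  F
T  T  F  T  F  |  T  T
T  T  F  T  T  |  T  T
T  T  T  F  F  |  F  F
T  T  T  F  T  |  F  F
T  T  T  T  F  |  F  F
T  T  T  T  T  |  F  F
The columns differ at P=F, Q=T, R=T, S=T, T=T (φ=T, ψ=F), so they are not equivalent.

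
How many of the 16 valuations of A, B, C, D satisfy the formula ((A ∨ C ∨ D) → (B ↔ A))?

9

A | B | C | D | ((A ∨ C ∨ D) → (B ↔ A))
- | - | - | - | -----------------------
F | F | F | F |            T           
F | F | F | T |            T           
F | F | T | F |            T           
F | F | T | T |            T           
F | T | F | F |            T           
F | T | F | T |            F           
F | T | T | F |            F           
F | T | T | T |            F           
T | F | F | F |            F           
T | F | F | T |            F           
T | F | T | F |            F           
T | F | T | T |            F           
T | T | F | F |            T           
T | T | F | T |            T           
T | T | T | F |            T           
T | T | T | T |            T           
The formula is true on 9 of the 16 rows.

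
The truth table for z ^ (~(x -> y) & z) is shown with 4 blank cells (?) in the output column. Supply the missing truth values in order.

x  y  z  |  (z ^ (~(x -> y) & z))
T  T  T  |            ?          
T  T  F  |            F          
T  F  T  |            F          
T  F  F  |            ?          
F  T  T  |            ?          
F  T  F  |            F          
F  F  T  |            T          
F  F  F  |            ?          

T, F, T, F

Row x=T, y=T, z=T: (~(x -> y) & z) = F, so (z ^ (~(x -> y) & z)) = T.
Row x=T, y=F, z=F: (~(x -> y) & z) = F, so (z ^ (~(x -> y) & z)) = F.
Row x=F, y=T, z=T: (~(x -> y) & z) = F, so (z ^ (~(x -> y) & z)) = T.
Row x=F, y=F, z=F: (~(x -> y) & z) = F, so (z ^ (~(x -> y) & z)) = F.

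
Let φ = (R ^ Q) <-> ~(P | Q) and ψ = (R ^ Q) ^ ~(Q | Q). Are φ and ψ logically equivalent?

not equivalent

  P      Q      R    |    φ      ψ  
 True   True   True  |   True  False
 True   True  False  |  False   True
 True  False   True  |  False  False
 True  False  False  |   True   True
False   True   True  |   True  False
False   True  False  |  False   True
False  False   True  |   True  False
False  False  False  |  False   True
The columns differ at P=True, Q=True, R=True (φ=True, ψ=False), so they are not equivalent.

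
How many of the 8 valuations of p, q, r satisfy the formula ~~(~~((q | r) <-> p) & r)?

2

p  q  r     (q | r)  ((q | r) <-> p)  ~((q | r) <-> p)  ~~((q | r) <-> p)  (~~((q | r) <-> p) & r)  ~(~~((q | r) <-> p) & r)  ~~(~~((q | r) <-> p) & r)
T  T  T        T            T                F                  T                     T                        F                          T            
T  T  F        T            T                F                  T                     F                        T                          F            
T  F  T        T            T                F                  T                     T                        F                          T            
T  F  F        F            F                T                  F                     F                        T                          F            
F  T  T        T            F                T                  F                     F                        T                          F            
F  T  F        T            F                T                  F                     F                        T                          F            
F  F  T        T            F                T                  F                     F                        T                          F            
F  F  F        F            T                F                  T                     F                        T                          F            
The formula is true on 2 of the 8 rows.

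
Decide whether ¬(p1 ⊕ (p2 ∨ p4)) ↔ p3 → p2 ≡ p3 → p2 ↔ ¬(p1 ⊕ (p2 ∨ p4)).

p1  p2  p3  p4  |  φ  ψ
F   F   F   F   |  T  T
F   F   F   T   |  F  F
F   F   T   F   |  F  F
F   F   T   T   |  T  T
F   T   F   F   |  F  F
F   T   F   T   |  F  F
F   T   T   F   |  F  F
F   T   T   T   |  F  F
T   F   F   F   |  F  F
T   F   F   T   |  T  T
T   F   T   F   |  T  T
T   F   T   T   |  F  F
T   T   F   F   |  T  T
T   T   F   T   |  T  T
T   T   T   F   |  T  T
T   T   T   T   |  T  T
The columns for φ and ψ agree on every row, so they are logically equivalent.

equivalent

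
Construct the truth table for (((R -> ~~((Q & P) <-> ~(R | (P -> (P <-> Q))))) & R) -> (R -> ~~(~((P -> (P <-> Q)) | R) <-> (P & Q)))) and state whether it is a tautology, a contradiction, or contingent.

tautology

  P      Q      R       (Q & P)  (P <-> Q)  (P -> (P <-> Q))  (R | (P -> (P <-> Q)))  ~(R | (P -> (P <-> Q)))  ((P -> (P <-> Q)) | R)  ~((P -> (P <-> Q)) | R)  (P & Q)    φ  
False  False  False      False      True          True                 True                    False                    True                    False            False    True
False  False   True      False      True          True                 True                    False                    True                    False            False    True
False   True  False      False     False          True                 True                    False                    True                    False            False    True
False   True   True      False     False          True                 True                    False                    True                    False            False    True
 True  False  False      False     False         False                False                     True                   False                     True            False    True
 True  False   True      False     False         False                 True                    False                    True                    False            False    True
 True   True  False       True      True          True                 True                    False                    True                    False             True    True
 True   True   True       True      True          True                 True                    False                    True                    False             True    True
Every row is True, so the formula is a tautology.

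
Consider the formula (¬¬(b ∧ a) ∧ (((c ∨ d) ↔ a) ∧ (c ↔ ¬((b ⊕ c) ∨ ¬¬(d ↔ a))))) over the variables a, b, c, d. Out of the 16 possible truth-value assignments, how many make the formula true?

a  b  c  d  |  φ
F  F  F  F  |  F
F  F  F  T  |  F
F  F  T  F  |  F
F  F  T  T  |  F
F  T  F  F  |  F
F  T  F  T  |  F
F  T  T  F  |  F
F  T  T  T  |  F
T  F  F  F  |  F
T  F  F  T  |  F
T  F  T  F  |  F
T  F  T  T  |  F
T  T  F  F  |  F
T  T  F  T  |  T
T  T  T  F  |  T
T  T  T  T  |  F
The formula is true on 2 of the 16 rows.

2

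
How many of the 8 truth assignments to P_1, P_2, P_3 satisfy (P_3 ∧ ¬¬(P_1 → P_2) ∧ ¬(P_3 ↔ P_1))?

P_1  P_2  P_3  |  φ
 F    F    F   |  F
 F    F    T   |  T
 F    T    F   |  F
 F    T    T   |  T
 T    F    F   |  F
 T    F    T   |  F
 T    T    F   |  F
 T    T    T   |  F
The formula is true on 2 of the 8 rows.

2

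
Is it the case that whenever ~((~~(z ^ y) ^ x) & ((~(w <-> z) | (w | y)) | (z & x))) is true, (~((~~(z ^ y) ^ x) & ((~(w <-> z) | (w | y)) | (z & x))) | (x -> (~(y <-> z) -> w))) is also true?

yes

x | y | z | w | φ | ψ
- | - | - | - | - | -
T | T | T | T | F | T
T | T | T | F | F | T
T | T | F | T | T | T
T | T | F | F | T | T
T | F | T | T | T | T
T | F | T | F | T | T
T | F | F | T | F | T
T | F | F | F | T | T
F | T | T | T | T | T
F | T | T | F | T | T
F | T | F | T | F | T
F | T | F | F | F | T
F | F | T | T | F | T
F | F | T | F | F | T
F | F | F | T | T | T
F | F | F | F | T | T
In every row where φ is true, ψ is also true, so φ ⊨ ψ.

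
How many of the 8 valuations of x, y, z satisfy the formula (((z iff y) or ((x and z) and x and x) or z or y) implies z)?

4

  x   |   y   |   z   ||   φ  
 True |  True |  True ||  True
 True |  True | False || False
 True | False |  True ||  True
 True | False | False || False
False |  True |  True ||  True
False |  True | False || False
False | False |  True ||  True
False | False | False || False
The formula is true on 4 of the 8 rows.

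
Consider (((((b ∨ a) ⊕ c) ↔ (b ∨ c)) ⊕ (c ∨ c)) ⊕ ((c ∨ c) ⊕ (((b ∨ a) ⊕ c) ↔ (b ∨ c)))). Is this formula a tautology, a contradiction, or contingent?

a  b  c  |  φ
F  F  F  |  F
F  F  T  |  F
F  T  F  |  F
F  T  T  |  F
T  F  F  |  F
T  F  T  |  F
T  T  F  |  F
T  T  T  |  F
Every row is F, so the formula is a contradiction.

contradiction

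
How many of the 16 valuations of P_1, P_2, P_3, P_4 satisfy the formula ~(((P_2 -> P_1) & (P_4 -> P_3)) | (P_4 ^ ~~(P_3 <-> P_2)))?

4

 P_1    P_2    P_3    P_4   |    φ  
 True   True   True   True  |  False
 True   True   True  False  |  False
 True   True  False   True  |  False
 True   True  False  False  |  False
 True  False   True   True  |  False
 True  False   True  False  |  False
 True  False  False   True  |   True
 True  False  False  False  |  False
False   True   True   True  |   True
False   True   True  False  |  False
False   True  False   True  |  False
False   True  False  False  |   True
False  False   True   True  |  False
False  False   True  False  |  False
False  False  False   True  |   True
False  False  False  False  |  False
The formula is true on 4 of the 16 rows.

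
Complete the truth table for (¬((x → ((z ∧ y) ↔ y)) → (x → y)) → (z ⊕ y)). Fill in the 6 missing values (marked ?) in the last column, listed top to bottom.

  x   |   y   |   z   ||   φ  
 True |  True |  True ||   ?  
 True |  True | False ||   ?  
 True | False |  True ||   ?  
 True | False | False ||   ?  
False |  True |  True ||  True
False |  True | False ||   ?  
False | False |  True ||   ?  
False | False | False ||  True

True, True, True, False, True, True

Row x=True, y=True, z=True: ¬((x → ((z ∧ y) ↔ y)) → (x → y)) = False, (z ⊕ y) = False, so the formula = True.
Row x=True, y=True, z=False: ¬((x → ((z ∧ y) ↔ y)) → (x → y)) = False, (z ⊕ y) = True, so the formula = True.
Row x=True, y=False, z=True: ¬((x → ((z ∧ y) ↔ y)) → (x → y)) = True, (z ⊕ y) = True, so the formula = True.
Row x=True, y=False, z=False: ¬((x → ((z ∧ y) ↔ y)) → (x → y)) = True, (z ⊕ y) = False, so the formula = False.
Row x=False, y=True, z=False: ¬((x → ((z ∧ y) ↔ y)) → (x → y)) = False, (z ⊕ y) = True, so the formula = True.
Row x=False, y=False, z=True: ¬((x → ((z ∧ y) ↔ y)) → (x → y)) = False, (z ⊕ y) = True, so the formula = True.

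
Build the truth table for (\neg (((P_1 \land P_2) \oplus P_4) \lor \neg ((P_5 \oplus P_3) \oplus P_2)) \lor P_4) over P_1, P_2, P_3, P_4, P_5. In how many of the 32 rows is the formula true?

P_1 | P_2 | P_3 | P_4 | P_5 || φ
 1  |  1  |  1  |  1  |  1  || 1
 1  |  1  |  1  |  1  |  0  || 1
 1  |  1  |  1  |  0  |  1  || 0
 1  |  1  |  1  |  0  |  0  || 0
 1  |  1  |  0  |  1  |  1  || 1
 1  |  1  |  0  |  1  |  0  || 1
 1  |  1  |  0  |  0  |  1  || 0
 1  |  1  |  0  |  0  |  0  || 0
 1  |  0  |  1  |  1  |  1  || 1
 1  |  0  |  1  |  1  |  0  || 1
 1  |  0  |  1  |  0  |  1  || 0
 1  |  0  |  1  |  0  |  0  || 1
 1  |  0  |  0  |  1  |  1  || 1
 1  |  0  |  0  |  1  |  0  || 1
 1  |  0  |  0  |  0  |  1  || 1
 1  |  0  |  0  |  0  |  0  || 0
 0  |  1  |  1  |  1  |  1  || 1
 0  |  1  |  1  |  1  |  0  || 1
 0  |  1  |  1  |  0  |  1  || 1
 0  |  1  |  1  |  0  |  0  || 0
 0  |  1  |  0  |  1  |  1  || 1
 0  |  1  |  0  |  1  |  0  || 1
 0  |  1  |  0  |  0  |  1  || 0
 0  |  1  |  0  |  0  |  0  || 1
 0  |  0  |  1  |  1  |  1  || 1
 0  |  0  |  1  |  1  |  0  || 1
 0  |  0  |  1  |  0  |  1  || 0
 0  |  0  |  1  |  0  |  0  || 1
 0  |  0  |  0  |  1  |  1  || 1
 0  |  0  |  0  |  1  |  0  || 1
 0  |  0  |  0  |  0  |  1  || 1
 0  |  0  |  0  |  0  |  0  || 0
The formula is true on 22 of the 32 rows.

22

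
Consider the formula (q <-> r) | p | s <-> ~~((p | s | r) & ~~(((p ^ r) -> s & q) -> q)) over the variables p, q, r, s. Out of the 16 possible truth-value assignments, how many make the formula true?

11

p | q | r | s | φ
- | - | - | - | -
0 | 0 | 0 | 0 | 0
0 | 0 | 0 | 1 | 0
0 | 0 | 1 | 0 | 0
0 | 0 | 1 | 1 | 1
0 | 1 | 0 | 0 | 1
0 | 1 | 0 | 1 | 1
0 | 1 | 1 | 0 | 1
0 | 1 | 1 | 1 | 1
1 | 0 | 0 | 0 | 1
1 | 0 | 0 | 1 | 1
1 | 0 | 1 | 0 | 0
1 | 0 | 1 | 1 | 0
1 | 1 | 0 | 0 | 1
1 | 1 | 0 | 1 | 1
1 | 1 | 1 | 0 | 1
1 | 1 | 1 | 1 | 1
The formula is true on 11 of the 16 rows.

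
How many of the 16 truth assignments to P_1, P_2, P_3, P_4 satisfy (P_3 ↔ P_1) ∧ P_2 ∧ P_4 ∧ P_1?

1

P_1 | P_2 | P_3 | P_4 | ((P_3 ↔ P_1) ∧ P_2 ∧ P_4 ∧ P_1)
--- | --- | --- | --- | -------------------------------
 T  |  T  |  T  |  T  |                T               
 T  |  T  |  T  |  F  |                F               
 T  |  T  |  F  |  T  |                F               
 T  |  T  |  F  |  F  |                F               
 T  |  F  |  T  |  T  |                F               
 T  |  F  |  T  |  F  |                F               
 T  |  F  |  F  |  T  |                F               
 T  |  F  |  F  |  F  |                F               
 F  |  T  |  T  |  T  |                F               
 F  |  T  |  T  |  F  |                F               
 F  |  T  |  F  |  T  |                F               
 F  |  T  |  F  |  F  |                F               
 F  |  F  |  T  |  T  |                F               
 F  |  F  |  T  |  F  |                F               
 F  |  F  |  F  |  T  |                F               
 F  |  F  |  F  |  F  |                F               
The formula is true on 1 of the 16 rows.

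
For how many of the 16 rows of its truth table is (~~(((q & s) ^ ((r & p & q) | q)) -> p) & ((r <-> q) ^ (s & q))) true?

p  q  r  s     (q & s)  (r & p & q)  ((r & p & q) | q)  (r <-> q)  (s & q)  ((r <-> q) ^ (s & q))  φ
T  T  T  T        T          T               T              T         T               F            F
T  T  T  F        F          T               T              T         F               T            T
T  T  F  T        T          F               T              F         T               T            T
T  T  F  F        F          F               T              F         F               F            F
T  F  T  T        F          F               F              F         F               F            F
T  F  T  F        F          F               F              F         F               F            F
T  F  F  T        F          F               F              T         F               T            T
T  F  F  F        F          F               F              T         F               T            T
F  T  T  T        T          F               T              T         T               F            F
F  T  T  F        F          F               T              T         F               T            F
F  T  F  T        T          F               T              F         T               T            T
F  T  F  F        F          F               T              F         F               F            F
F  F  T  T        F          F               F              F         F               F            F
F  F  T  F        F          F               F              F         F               F            F
F  F  F  T        F          F               F              T         F               T            T
F  F  F  F        F          F               F              T         F               T            T
The formula is true on 7 of the 16 rows.

7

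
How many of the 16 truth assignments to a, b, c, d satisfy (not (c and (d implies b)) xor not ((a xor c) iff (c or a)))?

12

a  b  c  d  |  φ
T  T  T  T  |  T
T  T  T  F  |  T
T  T  F  T  |  T
T  T  F  F  |  T
T  F  T  T  |  F
T  F  T  F  |  T
T  F  F  T  |  T
T  F  F  F  |  T
F  T  T  T  |  F
F  T  T  F  |  F
F  T  F  T  |  T
F  T  F  F  |  T
F  F  T  T  |  T
F  F  T  F  |  F
F  F  F  T  |  T
F  F  F  F  |  T
The formula is true on 12 of the 16 rows.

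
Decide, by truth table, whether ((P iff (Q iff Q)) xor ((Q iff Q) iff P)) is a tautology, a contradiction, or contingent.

contradiction

P  Q  |  φ
0  0  |  0
0  1  |  0
1  0  |  0
1  1  |  0
Every row is 0, so the formula is a contradiction.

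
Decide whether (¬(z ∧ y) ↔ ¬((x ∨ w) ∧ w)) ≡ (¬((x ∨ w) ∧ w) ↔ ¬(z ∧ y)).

x  y  z  w  |  φ  ψ
0  0  0  0  |  1  1
0  0  0  1  |  0  0
0  0  1  0  |  1  1
0  0  1  1  |  0  0
0  1  0  0  |  1  1
0  1  0  1  |  0  0
0  1  1  0  |  0  0
0  1  1  1  |  1  1
1  0  0  0  |  1  1
1  0  0  1  |  0  0
1  0  1  0  |  1  1
1  0  1  1  |  0  0
1  1  0  0  |  1  1
1  1  0  1  |  0  0
1  1  1  0  |  0  0
1  1  1  1  |  1  1
The columns for φ and ψ agree on every row, so they are logically equivalent.

equivalent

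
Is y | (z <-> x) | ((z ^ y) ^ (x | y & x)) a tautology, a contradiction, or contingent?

tautology

x  y  z     (z <-> x)  (z ^ y)  (y & x)  (x | (y & x))  ((z ^ y) ^ (x | (y & x)))  φ
F  F  F         T         F        F           F                    F              T
F  F  T         F         T        F           F                    T              T
F  T  F         T         T        F           F                    T              T
F  T  T         F         F        F           F                    F              T
T  F  F         F         F        F           T                    T              T
T  F  T         T         T        F           T                    F              T
T  T  F         F         T        T           T                    F              T
T  T  T         T         F        T           T                    T              T
Every row is T, so the formula is a tautology.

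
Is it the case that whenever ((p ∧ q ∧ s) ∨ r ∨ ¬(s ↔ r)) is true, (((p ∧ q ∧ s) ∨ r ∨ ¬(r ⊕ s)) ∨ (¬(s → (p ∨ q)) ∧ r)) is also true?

no

p  q  r  s  |  φ  ψ
0  0  0  0  |  0  1
0  0  0  1  |  1  0
0  0  1  0  |  1  1
0  0  1  1  |  1  1
0  1  0  0  |  0  1
0  1  0  1  |  1  0
0  1  1  0  |  1  1
0  1  1  1  |  1  1
1  0  0  0  |  0  1
1  0  0  1  |  1  0
1  0  1  0  |  1  1
1  0  1  1  |  1  1
1  1  0  0  |  0  1
1  1  0  1  |  1  1
1  1  1  0  |  1  1
1  1  1  1  |  1  1
At p=0, q=0, r=0, s=1 we have φ true but ψ false, so φ does not entail ψ.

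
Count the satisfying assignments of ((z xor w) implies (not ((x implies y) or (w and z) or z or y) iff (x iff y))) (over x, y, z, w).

11

x | y | z | w | (z xor w) | (x implies y) | (w and z) | (x iff y) | φ
- | - | - | - | --------- | ------------- | --------- | --------- | -
F | F | F | F |     F     |       T       |     F     |     T     | T
F | F | F | T |     T     |       T       |     F     |     T     | F
F | F | T | F |     T     |       T       |     F     |     T     | F
F | F | T | T |     F     |       T       |     T     |     T     | T
F | T | F | F |     F     |       T       |     F     |     F     | T
F | T | F | T |     T     |       T       |     F     |     F     | T
F | T | T | F |     T     |       T       |     F     |     F     | T
F | T | T | T |     F     |       T       |     T     |     F     | T
T | F | F | F |     F     |       F       |     F     |     F     | T
T | F | F | T |     T     |       F       |     F     |     F     | F
T | F | T | F |     T     |       F       |     F     |     F     | T
T | F | T | T |     F     |       F       |     T     |     F     | T
T | T | F | F |     F     |       T       |     F     |     T     | T
T | T | F | T |     T     |       T       |     F     |     T     | F
T | T | T | F |     T     |       T       |     F     |     T     | F
T | T | T | T |     F     |       T       |     T     |     T     | T
The formula is true on 11 of the 16 rows.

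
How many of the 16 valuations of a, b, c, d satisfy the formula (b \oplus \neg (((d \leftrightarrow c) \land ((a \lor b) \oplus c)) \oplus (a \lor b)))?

a  b  c  d  |  φ
F  F  F  F  |  T
F  F  F  T  |  T
F  F  T  F  |  T
F  F  T  T  |  F
F  T  F  F  |  F
F  T  F  T  |  T
F  T  T  F  |  T
F  T  T  T  |  T
T  F  F  F  |  T
T  F  F  T  |  F
T  F  T  F  |  F
T  F  T  T  |  F
T  T  F  F  |  F
T  T  F  T  |  T
T  T  T  F  |  T
T  T  T  T  |  T
The formula is true on 10 of the 16 rows.

10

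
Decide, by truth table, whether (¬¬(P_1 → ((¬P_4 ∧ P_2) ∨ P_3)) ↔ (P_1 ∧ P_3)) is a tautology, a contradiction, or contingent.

contingent

 P_1    P_2    P_3    P_4   |    φ  
 True   True   True   True  |   True
 True   True   True  False  |   True
 True   True  False   True  |   True
 True   True  False  False  |  False
 True  False   True   True  |   True
 True  False   True  False  |   True
 True  False  False   True  |   True
 True  False  False  False  |   True
False   True   True   True  |  False
False   True   True  False  |  False
False   True  False   True  |  False
False   True  False  False  |  False
False  False   True   True  |  False
False  False   True  False  |  False
False  False  False   True  |  False
False  False  False  False  |  False
7 of 16 rows are True, so the formula is contingent.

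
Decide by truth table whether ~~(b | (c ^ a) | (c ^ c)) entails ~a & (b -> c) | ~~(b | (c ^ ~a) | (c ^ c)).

no

a | b | c || φ | ψ
0 | 0 | 0 || 0 | 1
0 | 0 | 1 || 1 | 1
0 | 1 | 0 || 1 | 1
0 | 1 | 1 || 1 | 1
1 | 0 | 0 || 1 | 0
1 | 0 | 1 || 0 | 1
1 | 1 | 0 || 1 | 1
1 | 1 | 1 || 1 | 1
At a=1, b=0, c=0 we have φ true but ψ false, so φ does not entail ψ.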